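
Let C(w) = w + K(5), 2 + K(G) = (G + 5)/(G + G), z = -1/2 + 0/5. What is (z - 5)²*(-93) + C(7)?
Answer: -11229/4 ≈ -2807.3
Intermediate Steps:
z = -½ (z = -1*½ + 0*(⅕) = -½ + 0 = -½ ≈ -0.50000)
K(G) = -2 + (5 + G)/(2*G) (K(G) = -2 + (G + 5)/(G + G) = -2 + (5 + G)/((2*G)) = -2 + (5 + G)*(1/(2*G)) = -2 + (5 + G)/(2*G))
C(w) = -1 + w (C(w) = w + (½)*(5 - 3*5)/5 = w + (½)*(⅕)*(5 - 15) = w + (½)*(⅕)*(-10) = w - 1 = -1 + w)
(z - 5)²*(-93) + C(7) = (-½ - 5)²*(-93) + (-1 + 7) = (-11/2)²*(-93) + 6 = (121/4)*(-93) + 6 = -11253/4 + 6 = -11229/4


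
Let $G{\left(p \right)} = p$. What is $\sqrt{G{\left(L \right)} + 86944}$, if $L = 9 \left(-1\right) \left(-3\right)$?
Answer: $\sqrt{86971} \approx 294.91$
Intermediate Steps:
$L = 27$ ($L = \left(-9\right) \left(-3\right) = 27$)
$\sqrt{G{\left(L \right)} + 86944} = \sqrt{27 + 86944} = \sqrt{86971}$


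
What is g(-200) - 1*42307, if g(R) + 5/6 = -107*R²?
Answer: -25933847/6 ≈ -4.3223e+6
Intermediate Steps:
g(R) = -⅚ - 107*R²
g(-200) - 1*42307 = (-⅚ - 107*(-200)²) - 1*42307 = (-⅚ - 107*40000) - 42307 = (-⅚ - 4280000) - 42307 = -25680005/6 - 42307 = -25933847/6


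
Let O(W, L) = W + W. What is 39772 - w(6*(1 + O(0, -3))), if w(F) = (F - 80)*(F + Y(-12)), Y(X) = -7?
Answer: 39698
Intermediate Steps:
O(W, L) = 2*W
w(F) = (-80 + F)*(-7 + F) (w(F) = (F - 80)*(F - 7) = (-80 + F)*(-7 + F))
39772 - w(6*(1 + O(0, -3))) = 39772 - (560 + (6*(1 + 2*0))**2 - 522*(1 + 2*0)) = 39772 - (560 + (6*(1 + 0))**2 - 522*(1 + 0)) = 39772 - (560 + (6*1)**2 - 522) = 39772 - (560 + 6**2 - 87*6) = 39772 - (560 + 36 - 522) = 39772 - 1*74 = 39772 - 74 = 39698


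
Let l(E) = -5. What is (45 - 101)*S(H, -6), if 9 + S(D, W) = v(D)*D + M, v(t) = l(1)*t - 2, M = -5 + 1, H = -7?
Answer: 13664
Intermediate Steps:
M = -4
v(t) = -2 - 5*t (v(t) = -5*t - 2 = -2 - 5*t)
S(D, W) = -13 + D*(-2 - 5*D) (S(D, W) = -9 + ((-2 - 5*D)*D - 4) = -9 + (D*(-2 - 5*D) - 4) = -9 + (-4 + D*(-2 - 5*D)) = -13 + D*(-2 - 5*D))
(45 - 101)*S(H, -6) = (45 - 101)*(-13 - 1*(-7)*(2 + 5*(-7))) = -56*(-13 - 1*(-7)*(2 - 35)) = -56*(-13 - 1*(-7)*(-33)) = -56*(-13 - 231) = -56*(-244) = 13664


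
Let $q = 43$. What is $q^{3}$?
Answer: $79507$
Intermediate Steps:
$q^{3} = 43^{3} = 79507$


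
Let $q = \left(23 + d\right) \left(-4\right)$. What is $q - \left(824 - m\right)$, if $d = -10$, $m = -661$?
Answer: $-1537$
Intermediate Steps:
$q = -52$ ($q = \left(23 - 10\right) \left(-4\right) = 13 \left(-4\right) = -52$)
$q - \left(824 - m\right) = -52 - \left(824 - -661\right) = -52 - \left(824 + 661\right) = -52 - 1485 = -1537$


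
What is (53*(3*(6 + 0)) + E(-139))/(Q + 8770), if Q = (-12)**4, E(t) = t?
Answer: 815/29506 ≈ 0.027622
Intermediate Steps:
Q = 20736
(53*(3*(6 + 0)) + E(-139))/(Q + 8770) = (53*(3*(6 + 0)) - 139)/(20736 + 8770) = (53*(3*6) - 139)/29506 = (53*18 - 139)*(1/29506) = (954 - 139)*(1/29506) = 815*(1/29506) = 815/29506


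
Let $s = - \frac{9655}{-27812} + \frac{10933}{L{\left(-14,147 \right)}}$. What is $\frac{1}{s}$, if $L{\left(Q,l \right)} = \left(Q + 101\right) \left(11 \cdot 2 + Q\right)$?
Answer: $\frac{166872}{2679211} \approx 0.062284$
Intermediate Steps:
$L{\left(Q,l \right)} = \left(22 + Q\right) \left(101 + Q\right)$ ($L{\left(Q,l \right)} = \left(101 + Q\right) \left(22 + Q\right) = \left(22 + Q\right) \left(101 + Q\right)$)
$s = \frac{2679211}{166872}$ ($s = - \frac{9655}{-27812} + \frac{10933}{2222 + \left(-14\right)^{2} + 123 \left(-14\right)} = \left(-9655\right) \left(- \frac{1}{27812}\right) + \frac{10933}{2222 + 196 - 1722} = \frac{9655}{27812} + \frac{10933}{696} = \frac{9655}{27812} + 10933 \cdot \frac{1}{696} = \frac{9655}{27812} + \frac{377}{24} = \frac{2679211}{166872} \approx 16.055$)
$\frac{1}{s} = \frac{1}{\frac{2679211}{166872}} = \frac{166872}{2679211}$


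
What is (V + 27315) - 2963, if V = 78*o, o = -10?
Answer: 23572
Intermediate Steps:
V = -780 (V = 78*(-10) = -780)
(V + 27315) - 2963 = (-780 + 27315) - 2963 = 26535 - 2963 = 23572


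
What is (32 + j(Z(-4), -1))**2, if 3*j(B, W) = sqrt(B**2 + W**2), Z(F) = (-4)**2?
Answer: (96 + sqrt(257))**2/9 ≈ 1394.6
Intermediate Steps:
Z(F) = 16
j(B, W) = sqrt(B**2 + W**2)/3
(32 + j(Z(-4), -1))**2 = (32 + sqrt(16**2 + (-1)**2)/3)**2 = (32 + sqrt(256 + 1)/3)**2 = (32 + sqrt(257)/3)**2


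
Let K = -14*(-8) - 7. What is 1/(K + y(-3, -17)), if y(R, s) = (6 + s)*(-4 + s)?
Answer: 1/336 ≈ 0.0029762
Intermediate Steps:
y(R, s) = (-4 + s)*(6 + s)
K = 105 (K = 112 - 7 = 105)
1/(K + y(-3, -17)) = 1/(105 + (-24 + (-17)² + 2*(-17))) = 1/(105 + (-24 + 289 - 34)) = 1/(105 + 231) = 1/336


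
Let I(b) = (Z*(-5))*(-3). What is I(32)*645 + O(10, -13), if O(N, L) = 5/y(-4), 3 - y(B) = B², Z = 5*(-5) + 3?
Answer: -2767055/13 ≈ -2.1285e+5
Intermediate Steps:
Z = -22 (Z = -25 + 3 = -22)
y(B) = 3 - B²
I(b) = -330 (I(b) = -22*(-5)*(-3) = 110*(-3) = -330)
O(N, L) = -5/13 (O(N, L) = 5/(3 - 1*(-4)²) = 5/(3 - 1*16) = 5/(3 - 16) = 5/(-13) = 5*(-1/13) = -5/13)
I(32)*645 + O(10, -13) = -330*645 - 5/13 = -212850 - 5/13 = -2767055/13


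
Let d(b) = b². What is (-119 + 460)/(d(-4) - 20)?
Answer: -341/4 ≈ -85.250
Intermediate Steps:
(-119 + 460)/(d(-4) - 20) = (-119 + 460)/((-4)² - 20) = 341/(16 - 20) = 341/(-4) = 341*(-¼) = -341/4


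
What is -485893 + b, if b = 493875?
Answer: 7982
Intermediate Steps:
-485893 + b = -485893 + 493875 = 7982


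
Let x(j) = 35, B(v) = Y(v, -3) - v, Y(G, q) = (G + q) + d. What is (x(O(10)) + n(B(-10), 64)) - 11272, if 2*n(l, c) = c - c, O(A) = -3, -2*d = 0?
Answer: -11237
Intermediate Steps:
d = 0 (d = -1/2*0 = 0)
Y(G, q) = G + q (Y(G, q) = (G + q) + 0 = G + q)
B(v) = -3 (B(v) = (v - 3) - v = (-3 + v) - v = -3)
n(l, c) = 0 (n(l, c) = (c - c)/2 = (1/2)*0 = 0)
(x(O(10)) + n(B(-10), 64)) - 11272 = (35 + 0) - 11272 = 35 - 11272 = -11237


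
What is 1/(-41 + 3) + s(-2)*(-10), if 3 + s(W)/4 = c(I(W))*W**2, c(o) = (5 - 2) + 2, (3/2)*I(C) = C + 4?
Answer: -25841/38 ≈ -680.03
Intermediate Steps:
I(C) = 8/3 + 2*C/3 (I(C) = 2*(C + 4)/3 = 2*(4 + C)/3 = 8/3 + 2*C/3)
c(o) = 5 (c(o) = 3 + 2 = 5)
s(W) = -12 + 20*W**2 (s(W) = -12 + 4*(5*W**2) = -12 + 20*W**2)
1/(-41 + 3) + s(-2)*(-10) = 1/(-41 + 3) + (-12 + 20*(-2)**2)*(-10) = 1/(-38) + (-12 + 20*4)*(-10) = -1/38 + (-12 + 80)*(-10) = -1/38 + 68*(-10) = -1/38 - 680 = -25841/38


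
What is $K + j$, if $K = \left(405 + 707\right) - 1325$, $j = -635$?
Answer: $-848$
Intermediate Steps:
$K = -213$ ($K = 1112 - 1325 = -213$)
$K + j = -213 - 635 = -848$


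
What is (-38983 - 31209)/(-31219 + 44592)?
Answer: -70192/13373 ≈ -5.2488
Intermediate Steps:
(-38983 - 31209)/(-31219 + 44592) = -70192/13373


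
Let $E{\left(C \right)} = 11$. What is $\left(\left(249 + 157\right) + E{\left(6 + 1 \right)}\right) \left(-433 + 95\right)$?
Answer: $-140946$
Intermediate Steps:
$\left(\left(249 + 157\right) + E{\left(6 + 1 \right)}\right) \left(-433 + 95\right) = \left(\left(249 + 157\right) + 11\right) \left(-433 + 95\right) = \left(406 + 11\right) \left(-338\right) = 417 \left(-338\right) = -140946$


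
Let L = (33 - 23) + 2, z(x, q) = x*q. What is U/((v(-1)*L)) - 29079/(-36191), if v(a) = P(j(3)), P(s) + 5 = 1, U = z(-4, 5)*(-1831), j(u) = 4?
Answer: -330979657/434292 ≈ -762.11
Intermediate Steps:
z(x, q) = q*x
U = 36620 (U = (5*(-4))*(-1831) = -20*(-1831) = 36620)
P(s) = -4 (P(s) = -5 + 1 = -4)
v(a) = -4
L = 12 (L = 10 + 2 = 12)
U/((v(-1)*L)) - 29079/(-36191) = 36620/((-4*12)) - 29079/(-36191) = 36620/(-48) - 29079*(-1/36191) = 36620*(-1/48) + 29079/36191 = -9155/12 + 29079/36191 = -330979657/434292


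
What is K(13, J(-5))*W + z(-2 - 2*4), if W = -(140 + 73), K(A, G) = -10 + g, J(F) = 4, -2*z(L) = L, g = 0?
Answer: 2135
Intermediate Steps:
z(L) = -L/2
K(A, G) = -10 (K(A, G) = -10 + 0 = -10)
W = -213 (W = -1*213 = -213)
K(13, J(-5))*W + z(-2 - 2*4) = -10*(-213) - (-2 - 2*4)/2 = 2130 - (-2 - 8)/2 = 2130 - ½*(-10) = 2130 + 5 = 2135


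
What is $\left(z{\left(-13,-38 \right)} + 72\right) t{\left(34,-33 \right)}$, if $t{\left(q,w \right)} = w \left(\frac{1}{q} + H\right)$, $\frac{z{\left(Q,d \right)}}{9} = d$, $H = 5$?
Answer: $\frac{761805}{17} \approx 44812.0$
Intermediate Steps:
$z{\left(Q,d \right)} = 9 d$
$t{\left(q,w \right)} = w \left(5 + \frac{1}{q}\right)$ ($t{\left(q,w \right)} = w \left(\frac{1}{q} + 5\right) = w \left(5 + \frac{1}{q}\right)$)
$\left(z{\left(-13,-38 \right)} + 72\right) t{\left(34,-33 \right)} = \left(9 \left(-38\right) + 72\right) \left(5 \left(-33\right) - \frac{33}{34}\right) = \left(-342 + 72\right) \left(-165 - \frac{33}{34}\right) = - 270 \left(-165 - \frac{33}{34}\right) = \left(-270\right) \left(- \frac{5643}{34}\right) = \frac{761805}{17}$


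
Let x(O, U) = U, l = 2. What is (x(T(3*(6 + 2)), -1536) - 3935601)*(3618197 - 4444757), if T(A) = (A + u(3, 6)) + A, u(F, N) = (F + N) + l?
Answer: 3254279958720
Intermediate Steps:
u(F, N) = 2 + F + N (u(F, N) = (F + N) + 2 = 2 + F + N)
T(A) = 11 + 2*A (T(A) = (A + (2 + 3 + 6)) + A = (A + 11) + A = (11 + A) + A = 11 + 2*A)
(x(T(3*(6 + 2)), -1536) - 3935601)*(3618197 - 4444757) = (-1536 - 3935601)*(3618197 - 4444757) = -3937137*(-826560) = 3254279958720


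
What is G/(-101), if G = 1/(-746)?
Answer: 1/75346 ≈ 1.3272e-5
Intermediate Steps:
G = -1/746 ≈ -0.0013405
G/(-101) = -1/746/(-101) = -1/746*(-1/101) = 1/75346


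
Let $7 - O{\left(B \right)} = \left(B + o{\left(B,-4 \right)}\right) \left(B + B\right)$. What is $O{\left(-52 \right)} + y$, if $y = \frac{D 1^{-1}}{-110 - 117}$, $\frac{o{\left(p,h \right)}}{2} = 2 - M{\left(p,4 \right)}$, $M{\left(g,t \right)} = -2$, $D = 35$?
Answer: $- \frac{1037198}{227} \approx -4569.2$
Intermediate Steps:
$o{\left(p,h \right)} = 8$ ($o{\left(p,h \right)} = 2 \left(2 - -2\right) = 2 \left(2 + 2\right) = 2 \cdot 4 = 8$)
$O{\left(B \right)} = 7 - 2 B \left(8 + B\right)$ ($O{\left(B \right)} = 7 - \left(B + 8\right) \left(B + B\right) = 7 - \left(8 + B\right) 2 B = 7 - 2 B \left(8 + B\right)$)
$y = - \frac{35}{227}$ ($y = \frac{35 \cdot 1^{-1}}{-110 - 117} = \frac{35 \cdot 1}{-227} = \left(- \frac{1}{227}\right) 35 = - \frac{35}{227} \approx -0.15419$)
$O{\left(-52 \right)} + y = \left(7 - -832 - 2 \left(-52\right)^{2}\right) - \frac{35}{227} = \left(7 + 832 - 5408\right) - \frac{35}{227} = -4569 - \frac{35}{227} = - \frac{1037198}{227}$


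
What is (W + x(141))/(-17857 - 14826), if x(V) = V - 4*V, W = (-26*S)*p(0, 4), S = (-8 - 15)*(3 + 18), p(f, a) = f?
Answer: 423/32683 ≈ 0.012943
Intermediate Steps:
S = -483 (S = -23*21 = -483)
W = 0 (W = -26*(-483)*0 = 12558*0 = 0)
x(V) = -3*V
(W + x(141))/(-17857 - 14826) = (0 - 3*141)/(-17857 - 14826) = (0 - 423)/(-32683) = -423*(-1/32683) = 423/32683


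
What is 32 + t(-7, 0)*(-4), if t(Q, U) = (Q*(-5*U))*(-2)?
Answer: 32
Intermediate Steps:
t(Q, U) = 10*Q*U (t(Q, U) = -5*Q*U*(-2) = 10*Q*U)
32 + t(-7, 0)*(-4) = 32 + (10*(-7)*0)*(-4) = 32 + 0*(-4) = 32 + 0 = 32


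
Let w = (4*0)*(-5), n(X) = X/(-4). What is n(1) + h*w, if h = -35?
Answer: -1/4 ≈ -0.25000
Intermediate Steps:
n(X) = -X/4 (n(X) = X*(-1/4) = -X/4)
w = 0 (w = 0*(-5) = 0)
n(1) + h*w = -1/4*1 - 35*0 = -1/4 + 0 = -1/4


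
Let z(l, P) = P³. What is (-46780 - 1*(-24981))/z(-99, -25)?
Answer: 21799/15625 ≈ 1.3951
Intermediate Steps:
(-46780 - 1*(-24981))/z(-99, -25) = (-46780 - 1*(-24981))/((-25)³) = (-46780 + 24981)/(-15625) = -21799*(-1/15625) = 21799/15625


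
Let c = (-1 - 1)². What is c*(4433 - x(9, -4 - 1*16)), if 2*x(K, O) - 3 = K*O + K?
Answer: 18068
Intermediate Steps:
x(K, O) = 3/2 + K/2 + K*O/2 (x(K, O) = 3/2 + (K*O + K)/2 = 3/2 + (K + K*O)/2 = 3/2 + (K/2 + K*O/2) = 3/2 + K/2 + K*O/2)
c = 4 (c = (-2)² = 4)
c*(4433 - x(9, -4 - 1*16)) = 4*(4433 - (3/2 + (½)*9 + (½)*9*(-4 - 1*16))) = 4*(4433 - (3/2 + 9/2 + (½)*9*(-4 - 16))) = 4*(4433 - (3/2 + 9/2 + (½)*9*(-20))) = 4*(4433 - (3/2 + 9/2 - 90)) = 4*(4433 - 1*(-84)) = 4*(4433 + 84) = 4*4517 = 18068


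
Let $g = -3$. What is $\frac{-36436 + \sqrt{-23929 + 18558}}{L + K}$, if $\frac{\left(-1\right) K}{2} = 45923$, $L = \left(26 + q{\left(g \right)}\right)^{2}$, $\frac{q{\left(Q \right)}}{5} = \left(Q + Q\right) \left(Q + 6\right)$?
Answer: $\frac{18218}{43875} - \frac{i \sqrt{5371}}{87750} \approx 0.41523 - 0.00083518 i$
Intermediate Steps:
$q{\left(Q \right)} = 10 Q \left(6 + Q\right)$ ($q{\left(Q \right)} = 5 \left(Q + Q\right) \left(Q + 6\right) = 5 \cdot 2 Q \left(6 + Q\right) = 10 Q \left(6 + Q\right)$)
$L = 4096$ ($L = \left(26 + 10 \left(-3\right) \left(6 - 3\right)\right)^{2} = \left(26 + 10 \left(-3\right) 3\right)^{2} = \left(26 - 90\right)^{2} = \left(-64\right)^{2} = 4096$)
$K = -91846$ ($K = \left(-2\right) 45923 = -91846$)
$\frac{-36436 + \sqrt{-23929 + 18558}}{L + K} = \frac{-36436 + \sqrt{-23929 + 18558}}{4096 - 91846} = \frac{-36436 + \sqrt{-5371}}{-87750} = \left(-36436 + i \sqrt{5371}\right) \left(- \frac{1}{87750}\right) = \frac{18218}{43875} - \frac{i \sqrt{5371}}{87750}$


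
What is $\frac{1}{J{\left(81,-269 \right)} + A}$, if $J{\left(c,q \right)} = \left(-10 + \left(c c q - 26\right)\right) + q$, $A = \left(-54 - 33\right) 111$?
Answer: $- \frac{1}{1774871} \approx -5.6342 \cdot 10^{-7}$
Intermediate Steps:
$A = -9657$ ($A = \left(-87\right) 111 = -9657$)
$J{\left(c,q \right)} = -36 + q + q c^{2}$ ($J{\left(c,q \right)} = \left(-10 + \left(c^{2} q - 26\right)\right) + q = \left(-10 + \left(q c^{2} - 26\right)\right) + q = \left(-10 + \left(-26 + q c^{2}\right)\right) + q = \left(-36 + q c^{2}\right) + q = -36 + q + q c^{2}$)
$\frac{1}{J{\left(81,-269 \right)} + A} = \frac{1}{\left(-36 - 269 - 269 \cdot 81^{2}\right) - 9657} = \frac{1}{\left(-36 - 269 - 1764909\right) - 9657} = \frac{1}{-1765214 - 9657} = \frac{1}{-1774871} = - \frac{1}{1774871}$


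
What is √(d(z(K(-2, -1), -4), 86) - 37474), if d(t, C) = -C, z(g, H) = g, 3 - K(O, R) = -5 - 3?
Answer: 2*I*√9390 ≈ 193.8*I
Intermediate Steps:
K(O, R) = 11 (K(O, R) = 3 - (-5 - 3) = 3 - 1*(-8) = 3 + 8 = 11)
√(d(z(K(-2, -1), -4), 86) - 37474) = √(-1*86 - 37474) = √(-86 - 37474) = √(-37560) = 2*I*√9390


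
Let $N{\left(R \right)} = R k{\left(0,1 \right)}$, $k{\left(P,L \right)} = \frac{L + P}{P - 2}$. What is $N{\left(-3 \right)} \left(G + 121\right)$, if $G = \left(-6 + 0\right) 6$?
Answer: $\frac{255}{2} \approx 127.5$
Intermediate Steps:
$k{\left(P,L \right)} = \frac{L + P}{-2 + P}$
$G = -36$ ($G = \left(-6\right) 6 = -36$)
$N{\left(R \right)} = - \frac{R}{2}$ ($N{\left(R \right)} = R \frac{1 + 0}{-2 + 0} = R \frac{1}{-2} \cdot 1 = R \left(\left(- \frac{1}{2}\right) 1\right) = R \left(- \frac{1}{2}\right) = - \frac{R}{2}$)
$N{\left(-3 \right)} \left(G + 121\right) = \left(- \frac{1}{2}\right) \left(-3\right) \left(-36 + 121\right) = \frac{3}{2} \cdot 85 = \frac{255}{2}$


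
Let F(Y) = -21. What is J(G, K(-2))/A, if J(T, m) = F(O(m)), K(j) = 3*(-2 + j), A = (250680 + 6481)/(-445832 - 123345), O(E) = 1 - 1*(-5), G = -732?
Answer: 11952717/257161 ≈ 46.479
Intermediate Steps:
O(E) = 6 (O(E) = 1 + 5 = 6)
A = -257161/569177 (A = 257161/(-569177) = 257161*(-1/569177) = -257161/569177 ≈ -0.45181)
K(j) = -6 + 3*j
J(T, m) = -21
J(G, K(-2))/A = -21/(-257161/569177) = -21*(-569177/257161) = 11952717/257161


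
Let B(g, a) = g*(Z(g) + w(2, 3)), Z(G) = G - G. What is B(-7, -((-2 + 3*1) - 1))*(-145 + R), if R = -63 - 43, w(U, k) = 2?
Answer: 3514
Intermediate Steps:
Z(G) = 0
B(g, a) = 2*g (B(g, a) = g*(0 + 2) = g*2 = 2*g)
R = -106
B(-7, -((-2 + 3*1) - 1))*(-145 + R) = (2*(-7))*(-145 - 106) = -14*(-251) = 3514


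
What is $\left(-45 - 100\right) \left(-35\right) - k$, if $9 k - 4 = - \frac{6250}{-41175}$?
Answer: $\frac{75219887}{14823} \approx 5074.5$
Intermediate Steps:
$k = \frac{6838}{14823}$ ($k = \frac{4}{9} + \frac{\left(-6250\right) \frac{1}{-41175}}{9} = \frac{4}{9} + \frac{\left(-6250\right) \left(- \frac{1}{41175}\right)}{9} = \frac{4}{9} + \frac{1}{9} \cdot \frac{250}{1647} = \frac{4}{9} + \frac{250}{14823} = \frac{6838}{14823} \approx 0.46131$)
$\left(-45 - 100\right) \left(-35\right) - k = \left(-45 - 100\right) \left(-35\right) - \frac{6838}{14823} = \left(-145\right) \left(-35\right) - \frac{6838}{14823} = 5075 - \frac{6838}{14823} = \frac{75219887}{14823}$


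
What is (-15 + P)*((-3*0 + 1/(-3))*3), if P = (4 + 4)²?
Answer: -49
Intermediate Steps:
P = 64 (P = 8² = 64)
(-15 + P)*((-3*0 + 1/(-3))*3) = (-15 + 64)*((-3*0 + 1/(-3))*3) = 49*((0 + 1*(-⅓))*3) = 49*((0 - ⅓)*3) = 49*(-⅓*3) = 49*(-1) = -49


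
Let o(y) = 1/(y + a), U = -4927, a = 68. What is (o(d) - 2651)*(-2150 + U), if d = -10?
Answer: 1088138289/58 ≈ 1.8761e+7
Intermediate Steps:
o(y) = 1/(68 + y) (o(y) = 1/(y + 68) = 1/(68 + y))
(o(d) - 2651)*(-2150 + U) = (1/(68 - 10) - 2651)*(-2150 - 4927) = (1/58 - 2651)*(-7077) = -153757/58*(-7077) = 1088138289/58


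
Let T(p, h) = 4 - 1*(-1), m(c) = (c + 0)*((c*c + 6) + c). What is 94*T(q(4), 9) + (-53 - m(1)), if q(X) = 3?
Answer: 409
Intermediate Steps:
m(c) = c*(6 + c + c**2) (m(c) = c*((c**2 + 6) + c) = c*((6 + c**2) + c) = c*(6 + c + c**2))
T(p, h) = 5 (T(p, h) = 4 + 1 = 5)
94*T(q(4), 9) + (-53 - m(1)) = 94*5 + (-53 - (6 + 1 + 1**2)) = 470 + (-53 - (6 + 1 + 1)) = 470 + (-53 - 8) = 470 - 61 = 409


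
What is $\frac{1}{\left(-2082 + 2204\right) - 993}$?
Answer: $- \frac{1}{871} \approx -0.0011481$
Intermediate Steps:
$\frac{1}{\left(-2082 + 2204\right) - 993} = \frac{1}{122 - 993} = \frac{1}{-871} = - \frac{1}{871}$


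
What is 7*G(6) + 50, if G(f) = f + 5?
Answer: 127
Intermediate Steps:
G(f) = 5 + f
7*G(6) + 50 = 7*(5 + 6) + 50 = 7*11 + 50 = 77 + 50 = 127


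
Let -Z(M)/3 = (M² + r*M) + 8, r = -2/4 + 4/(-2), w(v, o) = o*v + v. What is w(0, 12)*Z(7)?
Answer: 0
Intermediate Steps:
w(v, o) = v + o*v
r = -5/2 (r = -2*¼ + 4*(-½) = -½ - 2 = -5/2 ≈ -2.5000)
Z(M) = -24 - 3*M² + 15*M/2 (Z(M) = -3*((M² - 5*M/2) + 8) = -3*(8 + M² - 5*M/2) = -24 - 3*M² + 15*M/2)
w(0, 12)*Z(7) = (0*(1 + 12))*(-24 - 3*7² + (15/2)*7) = (0*13)*(-24 - 3*49 + 105/2) = 0*(-24 - 147 + 105/2) = 0*(-237/2) = 0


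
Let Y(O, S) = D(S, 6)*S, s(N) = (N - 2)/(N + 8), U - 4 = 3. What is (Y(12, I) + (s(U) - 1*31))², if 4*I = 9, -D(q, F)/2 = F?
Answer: 29929/9 ≈ 3325.4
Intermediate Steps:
U = 7 (U = 4 + 3 = 7)
D(q, F) = -2*F
s(N) = (-2 + N)/(8 + N)
I = 9/4 (I = (¼)*9 = 9/4 ≈ 2.2500)
Y(O, S) = -12*S (Y(O, S) = (-2*6)*S = -12*S)
(Y(12, I) + (s(U) - 1*31))² = (-12*9/4 + ((-2 + 7)/(8 + 7) - 1*31))² = (-27 + (5/15 - 31))² = (-27 + ((1/15)*5 - 31))² = (-27 + (⅓ - 31))² = (-27 - 92/3)² = (-173/3)² = 29929/9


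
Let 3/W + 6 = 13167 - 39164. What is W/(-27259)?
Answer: 3/708815777 ≈ 4.2324e-9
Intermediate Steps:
W = -3/26003 (W = 3/(-6 + (13167 - 39164)) = 3/(-6 - 25997) = 3/(-26003) = 3*(-1/26003) = -3/26003 ≈ -0.00011537)
W/(-27259) = -3/26003/(-27259) = -3/26003*(-1/27259) = 3/708815777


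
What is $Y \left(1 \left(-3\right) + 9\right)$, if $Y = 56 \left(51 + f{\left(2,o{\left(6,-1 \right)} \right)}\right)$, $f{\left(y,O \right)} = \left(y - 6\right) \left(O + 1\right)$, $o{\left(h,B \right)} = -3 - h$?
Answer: $27888$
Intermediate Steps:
$f{\left(y,O \right)} = \left(1 + O\right) \left(-6 + y\right)$ ($f{\left(y,O \right)} = \left(-6 + y\right) \left(1 + O\right) = \left(1 + O\right) \left(-6 + y\right)$)
$Y = 4648$ ($Y = 56 \left(51 + \left(-6 + 2 - 6 \left(-3 - 6\right) + \left(-3 - 6\right) 2\right)\right) = 56 \left(51 - -32\right) = 56 \left(51 + \left(-6 + 2 + 54 - 18\right)\right) = 56 \left(51 + 32\right) = 56 \cdot 83 = 4648$)
$Y \left(1 \left(-3\right) + 9\right) = 4648 \left(1 \left(-3\right) + 9\right) = 4648 \left(-3 + 9\right) = 4648 \cdot 6 = 27888$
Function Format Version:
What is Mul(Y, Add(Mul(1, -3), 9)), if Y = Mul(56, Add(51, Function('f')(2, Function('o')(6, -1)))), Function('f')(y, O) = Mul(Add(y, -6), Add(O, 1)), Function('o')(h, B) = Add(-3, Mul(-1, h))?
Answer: 27888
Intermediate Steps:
Function('f')(y, O) = Mul(Add(1, O), Add(-6, y)) (Function('f')(y, O) = Mul(Add(-6, y), Add(1, O)) = Mul(Add(1, O), Add(-6, y)))
Y = 4648 (Y = Mul(56, Add(51, Add(-6, 2, Mul(-6, Add(-3, Mul(-1, 6))), Mul(Add(-3, Mul(-1, 6)), 2)))) = Mul(56, Add(51, Add(-6, 2, Mul(-6, Add(-3, -6)), Mul(Add(-3, -6), 2)))) = Mul(56, Add(51, Add(-6, 2, Mul(-6, -9), Mul(-9, 2)))) = Mul(56, Add(51, Add(-6, 2, 54, -18))) = Mul(56, Add(51, 32)) = Mul(56, 83) = 4648)
Mul(Y, Add(Mul(1, -3), 9)) = Mul(4648, Add(Mul(1, -3), 9)) = Mul(4648, Add(-3, 9)) = Mul(4648, 6) = 27888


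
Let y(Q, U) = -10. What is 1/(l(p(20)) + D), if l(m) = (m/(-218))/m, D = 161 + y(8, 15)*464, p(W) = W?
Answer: -218/976423 ≈ -0.00022326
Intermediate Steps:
D = -4479 (D = 161 - 10*464 = 161 - 4640 = -4479)
l(m) = -1/218 (l(m) = (m*(-1/218))/m = (-m/218)/m = -1/218)
1/(l(p(20)) + D) = 1/(-1/218 - 4479) = 1/(-976423/218) = -218/976423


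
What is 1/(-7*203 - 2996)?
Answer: -1/4417 ≈ -0.00022640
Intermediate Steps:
1/(-7*203 - 2996) = 1/(-1421 - 2996) = 1/(-4417) = -1/4417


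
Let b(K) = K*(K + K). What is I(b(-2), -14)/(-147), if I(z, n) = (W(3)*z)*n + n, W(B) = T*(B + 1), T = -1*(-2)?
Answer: 130/21 ≈ 6.1905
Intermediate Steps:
T = 2
W(B) = 2 + 2*B (W(B) = 2*(B + 1) = 2*(1 + B) = 2 + 2*B)
b(K) = 2*K² (b(K) = K*(2*K) = 2*K²)
I(z, n) = n + 8*n*z (I(z, n) = ((2 + 2*3)*z)*n + n = ((2 + 6)*z)*n + n = (8*z)*n + n = 8*n*z + n = n + 8*n*z)
I(b(-2), -14)/(-147) = (-14*(1 + 8*(2*(-2)²)))/(-147) = -(-2)*(1 + 8*(2*4))/21 = -(-2)*(1 + 8*8)/21 = -(-2)*(1 + 64)/21 = -(-2)*65/21 = -1/147*(-910) = 130/21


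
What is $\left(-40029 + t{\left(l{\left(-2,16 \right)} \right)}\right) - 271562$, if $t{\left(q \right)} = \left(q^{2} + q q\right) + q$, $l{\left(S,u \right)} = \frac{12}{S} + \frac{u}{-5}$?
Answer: $- \frac{7785773}{25} \approx -3.1143 \cdot 10^{5}$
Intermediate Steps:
$l{\left(S,u \right)} = \frac{12}{S} - \frac{u}{5}$ ($l{\left(S,u \right)} = \frac{12}{S} + u \left(- \frac{1}{5}\right) = \frac{12}{S} - \frac{u}{5}$)
$t{\left(q \right)} = q + 2 q^{2}$ ($t{\left(q \right)} = \left(q^{2} + q^{2}\right) + q = 2 q^{2} + q = q + 2 q^{2}$)
$\left(-40029 + t{\left(l{\left(-2,16 \right)} \right)}\right) - 271562 = \left(-40029 + \left(\frac{12}{-2} - \frac{16}{5}\right) \left(1 + 2 \left(\frac{12}{-2} - \frac{16}{5}\right)\right)\right) - 271562 = \left(-40029 + \left(12 \left(- \frac{1}{2}\right) - \frac{16}{5}\right) \left(1 + 2 \left(12 \left(- \frac{1}{2}\right) - \frac{16}{5}\right)\right)\right) - 271562 = \left(-40029 + \left(-6 - \frac{16}{5}\right) \left(1 + 2 \left(-6 - \frac{16}{5}\right)\right)\right) - 271562 = \left(-40029 - \frac{46 \left(1 + 2 \left(- \frac{46}{5}\right)\right)}{5}\right) - 271562 = \left(-40029 - \frac{46 \left(1 - \frac{92}{5}\right)}{5}\right) - 271562 = \left(-40029 - - \frac{4002}{25}\right) - 271562 = \left(-40029 + \frac{4002}{25}\right) - 271562 = - \frac{996723}{25} - 271562 = - \frac{7785773}{25}$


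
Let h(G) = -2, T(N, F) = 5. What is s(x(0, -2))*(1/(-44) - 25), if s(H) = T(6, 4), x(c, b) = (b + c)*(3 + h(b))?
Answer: -5505/44 ≈ -125.11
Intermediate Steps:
x(c, b) = b + c (x(c, b) = (b + c)*(3 - 2) = (b + c)*1 = b + c)
s(H) = 5
s(x(0, -2))*(1/(-44) - 25) = 5*(1/(-44) - 25) = 5*(-1/44 - 25) = 5*(-1101/44) = -5505/44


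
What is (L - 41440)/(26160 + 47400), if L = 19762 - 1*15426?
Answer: -1546/3065 ≈ -0.50440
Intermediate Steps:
L = 4336 (L = 19762 - 15426 = 4336)
(L - 41440)/(26160 + 47400) = (4336 - 41440)/(26160 + 47400) = -37104/73560 = -37104*1/73560 = -1546/3065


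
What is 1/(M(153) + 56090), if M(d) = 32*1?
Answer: 1/56122 ≈ 1.7818e-5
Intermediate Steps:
M(d) = 32
1/(M(153) + 56090) = 1/(32 + 56090) = 1/56122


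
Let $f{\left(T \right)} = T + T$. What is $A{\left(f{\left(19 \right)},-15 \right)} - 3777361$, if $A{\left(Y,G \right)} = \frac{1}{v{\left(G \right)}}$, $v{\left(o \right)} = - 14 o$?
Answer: $- \frac{793245809}{210} \approx -3.7774 \cdot 10^{6}$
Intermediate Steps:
$f{\left(T \right)} = 2 T$
$A{\left(Y,G \right)} = - \frac{1}{14 G}$ ($A{\left(Y,G \right)} = \frac{1}{\left(-14\right) G} = - \frac{1}{14 G}$)
$A{\left(f{\left(19 \right)},-15 \right)} - 3777361 = - \frac{1}{14 \left(-15\right)} - 3777361 = \left(- \frac{1}{14}\right) \left(- \frac{1}{15}\right) - 3777361 = \frac{1}{210} - 3777361 = - \frac{793245809}{210}$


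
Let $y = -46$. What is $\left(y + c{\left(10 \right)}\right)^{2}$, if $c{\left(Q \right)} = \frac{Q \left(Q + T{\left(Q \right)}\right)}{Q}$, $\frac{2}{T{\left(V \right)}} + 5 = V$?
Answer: $\frac{31684}{25} \approx 1267.4$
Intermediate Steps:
$T{\left(V \right)} = \frac{2}{-5 + V}$
$c{\left(Q \right)} = Q + \frac{2}{-5 + Q}$ ($c{\left(Q \right)} = \frac{Q \left(Q + \frac{2}{-5 + Q}\right)}{Q} = Q + \frac{2}{-5 + Q}$)
$\left(y + c{\left(10 \right)}\right)^{2} = \left(-46 + \frac{2 + 10 \left(-5 + 10\right)}{-5 + 10}\right)^{2} = \left(-46 + \frac{2 + 10 \cdot 5}{5}\right)^{2} = \left(-46 + \frac{2 + 50}{5}\right)^{2} = \left(-46 + \frac{1}{5} \cdot 52\right)^{2} = \left(-46 + \frac{52}{5}\right)^{2} = \left(- \frac{178}{5}\right)^{2} = \frac{31684}{25}$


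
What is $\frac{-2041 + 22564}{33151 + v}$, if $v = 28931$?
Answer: $\frac{6841}{20694} \approx 0.33058$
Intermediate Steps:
$\frac{-2041 + 22564}{33151 + v} = \frac{-2041 + 22564}{33151 + 28931} = \frac{20523}{62082} = 20523 \cdot \frac{1}{62082} = \frac{6841}{20694}$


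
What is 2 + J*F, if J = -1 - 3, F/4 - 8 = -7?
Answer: -14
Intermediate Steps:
F = 4 (F = 32 + 4*(-7) = 32 - 28 = 4)
J = -4
2 + J*F = 2 - 4*4 = 2 - 16 = -14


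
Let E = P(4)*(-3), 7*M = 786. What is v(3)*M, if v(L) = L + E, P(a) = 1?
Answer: 0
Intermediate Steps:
M = 786/7 (M = (⅐)*786 = 786/7 ≈ 112.29)
E = -3 (E = 1*(-3) = -3)
v(L) = -3 + L (v(L) = L - 3 = -3 + L)
v(3)*M = (-3 + 3)*(786/7) = 0*(786/7) = 0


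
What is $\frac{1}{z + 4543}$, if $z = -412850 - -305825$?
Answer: $- \frac{1}{102482} \approx -9.7578 \cdot 10^{-6}$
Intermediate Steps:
$z = -107025$ ($z = -412850 + 305825 = -107025$)
$\frac{1}{z + 4543} = \frac{1}{-107025 + 4543} = \frac{1}{-102482} = - \frac{1}{102482}$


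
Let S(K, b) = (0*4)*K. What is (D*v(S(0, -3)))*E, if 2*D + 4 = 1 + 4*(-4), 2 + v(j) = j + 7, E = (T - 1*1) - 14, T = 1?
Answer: 665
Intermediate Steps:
S(K, b) = 0 (S(K, b) = 0*K = 0)
E = -14 (E = (1 - 1*1) - 14 = (1 - 1) - 14 = 0 - 14 = -14)
v(j) = 5 + j (v(j) = -2 + (j + 7) = -2 + (7 + j) = 5 + j)
D = -19/2 (D = -2 + (1 + 4*(-4))/2 = -2 + (1 - 16)/2 = -2 + (½)*(-15) = -2 - 15/2 = -19/2 ≈ -9.5000)
(D*v(S(0, -3)))*E = -19*(5 + 0)/2*(-14) = -19/2*5*(-14) = -95/2*(-14) = 665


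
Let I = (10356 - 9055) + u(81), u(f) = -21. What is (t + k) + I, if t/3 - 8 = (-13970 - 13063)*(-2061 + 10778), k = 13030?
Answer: -706925649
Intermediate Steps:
I = 1280 (I = (10356 - 9055) - 21 = 1301 - 21 = 1280)
t = -706939959 (t = 24 + 3*((-13970 - 13063)*(-2061 + 10778)) = 24 + 3*(-27033*8717) = 24 + 3*(-235646661) = 24 - 706939983 = -706939959)
(t + k) + I = (-706939959 + 13030) + 1280 = -706926929 + 1280 = -706925649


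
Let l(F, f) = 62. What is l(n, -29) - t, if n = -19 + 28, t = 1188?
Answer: -1126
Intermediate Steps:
n = 9
l(n, -29) - t = 62 - 1*1188 = 62 - 1188 = -1126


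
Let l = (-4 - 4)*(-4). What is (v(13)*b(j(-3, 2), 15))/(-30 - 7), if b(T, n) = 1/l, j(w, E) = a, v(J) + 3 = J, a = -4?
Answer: -5/592 ≈ -0.0084459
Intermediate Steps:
v(J) = -3 + J
j(w, E) = -4
l = 32 (l = -8*(-4) = 32)
b(T, n) = 1/32
(v(13)*b(j(-3, 2), 15))/(-30 - 7) = ((-3 + 13)*(1/32))/(-30 - 7) = (10*(1/32))/(-37) = (5/16)*(-1/37) = -5/592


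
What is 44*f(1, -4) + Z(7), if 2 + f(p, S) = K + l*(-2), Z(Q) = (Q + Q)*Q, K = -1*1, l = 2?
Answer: -210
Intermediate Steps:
K = -1
Z(Q) = 2*Q² (Z(Q) = (2*Q)*Q = 2*Q²)
f(p, S) = -7 (f(p, S) = -2 + (-1 + 2*(-2)) = -2 + (-1 - 4) = -2 - 5 = -7)
44*f(1, -4) + Z(7) = 44*(-7) + 2*7² = -308 + 2*49 = -308 + 98 = -210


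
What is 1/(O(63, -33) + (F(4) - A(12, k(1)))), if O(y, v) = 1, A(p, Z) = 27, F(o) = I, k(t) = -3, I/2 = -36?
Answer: -1/98 ≈ -0.010204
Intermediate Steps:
I = -72 (I = 2*(-36) = -72)
F(o) = -72
1/(O(63, -33) + (F(4) - A(12, k(1)))) = 1/(1 + (-72 - 1*27)) = 1/(1 + (-72 - 27)) = 1/(1 - 99) = 1/(-98) = -1/98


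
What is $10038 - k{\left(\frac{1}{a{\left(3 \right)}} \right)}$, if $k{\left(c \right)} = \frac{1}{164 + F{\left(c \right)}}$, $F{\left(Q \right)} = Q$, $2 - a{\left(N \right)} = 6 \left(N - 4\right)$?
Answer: $\frac{13179886}{1313} \approx 10038.0$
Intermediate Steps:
$a{\left(N \right)} = 26 - 6 N$ ($a{\left(N \right)} = 2 - 6 \left(N - 4\right) = 2 - 6 \left(-4 + N\right) = 2 - \left(-24 + 6 N\right) = 26 - 6 N$)
$k{\left(c \right)} = \frac{1}{164 + c}$
$10038 - k{\left(\frac{1}{a{\left(3 \right)}} \right)} = 10038 - \frac{1}{164 + \frac{1}{26 - 18}} = 10038 - \frac{1}{164 + \frac{1}{8}} = 10038 - \frac{1}{\frac{1313}{8}} = 10038 - \frac{8}{1313} = \frac{13179886}{1313}$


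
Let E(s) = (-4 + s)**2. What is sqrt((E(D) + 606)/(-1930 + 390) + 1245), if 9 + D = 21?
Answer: sqrt(29516102)/154 ≈ 35.278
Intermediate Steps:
D = 12 (D = -9 + 21 = 12)
sqrt((E(D) + 606)/(-1930 + 390) + 1245) = sqrt(((-4 + 12)**2 + 606)/(-1930 + 390) + 1245) = sqrt((8**2 + 606)/(-1540) + 1245) = sqrt((64 + 606)*(-1/1540) + 1245) = sqrt(670*(-1/1540) + 1245) = sqrt(-67/154 + 1245) = sqrt(191663/154) = sqrt(29516102)/154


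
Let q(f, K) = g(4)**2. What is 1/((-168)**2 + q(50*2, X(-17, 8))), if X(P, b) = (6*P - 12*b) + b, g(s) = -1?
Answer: 1/28225 ≈ 3.5430e-5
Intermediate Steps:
X(P, b) = -11*b + 6*P (X(P, b) = (-12*b + 6*P) + b = -11*b + 6*P)
q(f, K) = 1 (q(f, K) = (-1)**2 = 1)
1/((-168)**2 + q(50*2, X(-17, 8))) = 1/((-168)**2 + 1) = 1/(28224 + 1) = 1/28225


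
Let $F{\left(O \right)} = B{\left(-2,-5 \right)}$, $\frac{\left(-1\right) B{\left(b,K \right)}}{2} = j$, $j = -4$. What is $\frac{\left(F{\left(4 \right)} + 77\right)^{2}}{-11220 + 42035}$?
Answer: $\frac{1445}{6163} \approx 0.23446$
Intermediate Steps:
$B{\left(b,K \right)} = 8$ ($B{\left(b,K \right)} = \left(-2\right) \left(-4\right) = 8$)
$F{\left(O \right)} = 8$
$\frac{\left(F{\left(4 \right)} + 77\right)^{2}}{-11220 + 42035} = \frac{\left(8 + 77\right)^{2}}{-11220 + 42035} = \frac{85^{2}}{30815} = 7225 \cdot \frac{1}{30815} = \frac{1445}{6163}$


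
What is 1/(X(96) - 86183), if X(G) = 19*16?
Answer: -1/85879 ≈ -1.1644e-5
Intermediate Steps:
X(G) = 304
1/(X(96) - 86183) = 1/(304 - 86183) = 1/(-85879) = -1/85879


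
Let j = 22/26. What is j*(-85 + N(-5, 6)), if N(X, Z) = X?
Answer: -990/13 ≈ -76.154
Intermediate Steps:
j = 11/13 (j = 22*(1/26) = 11/13 ≈ 0.84615)
j*(-85 + N(-5, 6)) = 11*(-85 - 5)/13 = (11/13)*(-90) = -990/13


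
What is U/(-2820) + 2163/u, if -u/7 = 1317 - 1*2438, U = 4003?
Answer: -3615983/3161220 ≈ -1.1439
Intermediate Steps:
u = 7847 (u = -7*(1317 - 1*2438) = -7*(1317 - 2438) = -7*(-1121) = 7847)
U/(-2820) + 2163/u = 4003/(-2820) + 2163/7847 = 4003*(-1/2820) + 2163*(1/7847) = -4003/2820 + 309/1121 = -3615983/3161220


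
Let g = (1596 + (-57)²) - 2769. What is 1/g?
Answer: 1/2076 ≈ 0.00048170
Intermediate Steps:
g = 2076 (g = (1596 + 3249) - 2769 = 4845 - 2769 = 2076)
1/g = 1/2076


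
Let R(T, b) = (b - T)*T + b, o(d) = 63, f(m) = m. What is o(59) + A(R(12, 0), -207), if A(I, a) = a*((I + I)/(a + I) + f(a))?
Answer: 555648/13 ≈ 42742.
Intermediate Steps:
R(T, b) = b + T*(b - T) (R(T, b) = T*(b - T) + b = b + T*(b - T))
A(I, a) = a*(a + 2*I/(I + a)) (A(I, a) = a*((I + I)/(a + I) + a) = a*((2*I)/(I + a) + a) = a*(2*I/(I + a) + a) = a*(a + 2*I/(I + a)))
o(59) + A(R(12, 0), -207) = 63 - 207*((-207)² + 2*(0 - 1*12² + 12*0) + (0 - 1*12² + 12*0)*(-207))/((0 - 1*12² + 12*0) - 207) = 63 - 207*(42849 + 2*(0 - 1*144 + 0) + (0 - 1*144 + 0)*(-207))/((0 - 1*144 + 0) - 207) = 63 - 207*(42849 + 2*(0 - 144 + 0) + (0 - 144 + 0)*(-207))/((0 - 144 + 0) - 207) = 63 - 207*(42849 + 2*(-144) - 144*(-207))/(-144 - 207) = 63 - 207*(42849 - 288 + 29808)/(-351) = 63 - 207*(-1/351)*72369 = 63 + 554829/13 = 555648/13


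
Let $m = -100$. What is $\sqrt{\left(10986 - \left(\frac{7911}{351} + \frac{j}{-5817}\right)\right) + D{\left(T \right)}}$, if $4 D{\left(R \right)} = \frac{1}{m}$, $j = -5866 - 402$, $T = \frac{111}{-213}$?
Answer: $\frac{\sqrt{25075507743408759}}{1512420} \approx 104.7$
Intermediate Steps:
$T = - \frac{37}{71}$ ($T = 111 \left(- \frac{1}{213}\right) = - \frac{37}{71} \approx -0.52113$)
$j = -6268$
$D{\left(R \right)} = - \frac{1}{400}$ ($D{\left(R \right)} = \frac{1}{4 \left(-100\right)} = \frac{1}{4} \left(- \frac{1}{100}\right) = - \frac{1}{400}$)
$\sqrt{\left(10986 - \left(\frac{7911}{351} + \frac{j}{-5817}\right)\right) + D{\left(T \right)}} = \sqrt{\left(10986 - \left(\frac{7911}{351} - \frac{6268}{-5817}\right)\right) - \frac{1}{400}} = \sqrt{\left(10986 - \left(7911 \cdot \frac{1}{351} - - \frac{6268}{5817}\right)\right) - \frac{1}{400}} = \sqrt{\left(10986 - \left(\frac{293}{13} + \frac{6268}{5817}\right)\right) - \frac{1}{400}} = \sqrt{\left(10986 - \frac{1785865}{75621}\right) - \frac{1}{400}} = \sqrt{\frac{828986441}{75621} - \frac{1}{400}} = \sqrt{\frac{331594500779}{30248400}} = \frac{\sqrt{25075507743408759}}{1512420}$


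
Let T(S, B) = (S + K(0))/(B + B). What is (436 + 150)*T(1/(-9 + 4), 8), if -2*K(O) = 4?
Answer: -3223/40 ≈ -80.575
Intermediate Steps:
K(O) = -2 (K(O) = -½*4 = -2)
T(S, B) = (-2 + S)/(2*B) (T(S, B) = (S - 2)/(B + B) = (-2 + S)/((2*B)) = (-2 + S)*(1/(2*B)) = (-2 + S)/(2*B))
(436 + 150)*T(1/(-9 + 4), 8) = (436 + 150)*((½)*(-2 + 1/(-9 + 4))/8) = 586*((½)*(⅛)*(-2 + 1/(-5))) = 586*((½)*(⅛)*(-2 - ⅕)) = 586*((½)*(⅛)*(-11/5)) = 586*(-11/80) = -3223/40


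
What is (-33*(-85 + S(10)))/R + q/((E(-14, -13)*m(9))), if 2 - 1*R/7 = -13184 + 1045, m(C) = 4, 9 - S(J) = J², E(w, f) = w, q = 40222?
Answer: -81381473/113316 ≈ -718.18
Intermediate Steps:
S(J) = 9 - J²
R = 84987 (R = 14 - 7*(-13184 + 1045) = 14 - 7*(-12139) = 14 + 84973 = 84987)
(-33*(-85 + S(10)))/R + q/((E(-14, -13)*m(9))) = -33*(-85 + (9 - 1*10²))/84987 + 40222/((-14*4)) = -33*(-85 + (9 - 1*100))*(1/84987) + 40222/(-56) = -33*(-85 + (9 - 100))*(1/84987) + 40222*(-1/56) = -33*(-85 - 91)*(1/84987) - 2873/4 = -33*(-176)*(1/84987) - 2873/4 = 5808*(1/84987) - 2873/4 = 1936/28329 - 2873/4 = -81381473/113316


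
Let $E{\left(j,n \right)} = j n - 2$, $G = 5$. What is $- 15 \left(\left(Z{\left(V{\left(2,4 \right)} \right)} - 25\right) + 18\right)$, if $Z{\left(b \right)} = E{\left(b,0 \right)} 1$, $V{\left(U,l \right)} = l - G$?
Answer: $135$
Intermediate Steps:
$E{\left(j,n \right)} = -2 + j n$
$V{\left(U,l \right)} = -5 + l$ ($V{\left(U,l \right)} = l - 5 = -5 + l$)
$Z{\left(b \right)} = -2$ ($Z{\left(b \right)} = \left(-2 + b 0\right) 1 = \left(-2 + 0\right) 1 = \left(-2\right) 1 = -2$)
$- 15 \left(\left(Z{\left(V{\left(2,4 \right)} \right)} - 25\right) + 18\right) = - 15 \left(\left(-2 - 25\right) + 18\right) = - 15 \left(-27 + 18\right) = \left(-15\right) \left(-9\right) = 135$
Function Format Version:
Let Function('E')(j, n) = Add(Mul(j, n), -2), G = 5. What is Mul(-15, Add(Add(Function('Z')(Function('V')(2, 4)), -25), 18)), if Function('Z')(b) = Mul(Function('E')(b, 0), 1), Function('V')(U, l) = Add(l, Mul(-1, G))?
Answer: 135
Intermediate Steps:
Function('E')(j, n) = Add(-2, Mul(j, n))
Function('V')(U, l) = Add(-5, l) (Function('V')(U, l) = Add(l, Mul(-1, 5)) = Add(l, -5) = Add(-5, l))
Function('Z')(b) = -2 (Function('Z')(b) = Mul(Add(-2, Mul(b, 0)), 1) = Mul(Add(-2, 0), 1) = Mul(-2, 1) = -2)
Mul(-15, Add(Add(Function('Z')(Function('V')(2, 4)), -25), 18)) = Mul(-15, Add(Add(-2, -25), 18)) = Mul(-15, Add(-27, 18)) = Mul(-15, -9) = 135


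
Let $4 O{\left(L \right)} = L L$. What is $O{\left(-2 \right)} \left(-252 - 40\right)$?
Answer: $-292$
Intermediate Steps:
$O{\left(L \right)} = \frac{L^{2}}{4}$ ($O{\left(L \right)} = \frac{L L}{4} = \frac{L^{2}}{4}$)
$O{\left(-2 \right)} \left(-252 - 40\right) = \frac{\left(-2\right)^{2}}{4} \left(-252 - 40\right) = \frac{1}{4} \cdot 4 \left(-292\right) = 1 \left(-292\right) = -292$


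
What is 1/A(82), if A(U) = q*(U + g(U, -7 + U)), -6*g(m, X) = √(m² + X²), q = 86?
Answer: 1476/9877745 + 3*√12349/9877745 ≈ 0.00018318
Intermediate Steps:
g(m, X) = -√(X² + m²)/6 (g(m, X) = -√(m² + X²)/6 = -√(X² + m²)/6)
A(U) = 86*U - 43*√(U² + (-7 + U)²)/3 (A(U) = 86*(U - √((-7 + U)² + U²)/6) = 86*(U - √(U² + (-7 + U)²)/6) = 86*U - 43*√(U² + (-7 + U)²)/3)
1/A(82) = 1/(86*82 - 43*√(82² + (-7 + 82)²)/3) = 1/(7052 - 43*√(6724 + 75²)/3) = 1/(7052 - 43*√(6724 + 5625)/3) = 1/(7052 - 43*√12349/3)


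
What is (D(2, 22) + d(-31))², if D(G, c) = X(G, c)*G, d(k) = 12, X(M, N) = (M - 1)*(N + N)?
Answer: 10000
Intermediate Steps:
X(M, N) = 2*N*(-1 + M) (X(M, N) = (-1 + M)*(2*N) = 2*N*(-1 + M))
D(G, c) = 2*G*c*(-1 + G) (D(G, c) = (2*c*(-1 + G))*G = 2*G*c*(-1 + G))
(D(2, 22) + d(-31))² = (2*2*22*(-1 + 2) + 12)² = (2*2*22*1 + 12)² = (88 + 12)² = 100² = 10000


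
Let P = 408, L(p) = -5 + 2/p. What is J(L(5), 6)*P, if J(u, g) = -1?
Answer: -408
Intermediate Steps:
J(L(5), 6)*P = -1*408 = -408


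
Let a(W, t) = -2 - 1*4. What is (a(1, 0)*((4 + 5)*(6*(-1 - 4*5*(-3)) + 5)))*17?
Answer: -329562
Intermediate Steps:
a(W, t) = -6 (a(W, t) = -2 - 4 = -6)
(a(1, 0)*((4 + 5)*(6*(-1 - 4*5*(-3)) + 5)))*17 = -6*(4 + 5)*(6*(-1 - 4*5*(-3)) + 5)*17 = -54*(6*(-1 - 20*(-3)) + 5)*17 = -54*(6*(-1 + 60) + 5)*17 = -54*(6*59 + 5)*17 = -54*(354 + 5)*17 = -54*359*17 = -6*3231*17 = -19386*17 = -329562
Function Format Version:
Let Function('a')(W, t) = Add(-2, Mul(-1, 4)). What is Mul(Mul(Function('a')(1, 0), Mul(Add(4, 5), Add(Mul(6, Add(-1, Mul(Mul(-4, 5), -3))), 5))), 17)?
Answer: -329562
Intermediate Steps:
Function('a')(W, t) = -6 (Function('a')(W, t) = Add(-2, -4) = -6)
Mul(Mul(Function('a')(1, 0), Mul(Add(4, 5), Add(Mul(6, Add(-1, Mul(Mul(-4, 5), -3))), 5))), 17) = Mul(Mul(-6, Mul(Add(4, 5), Add(Mul(6, Add(-1, Mul(Mul(-4, 5), -3))), 5))), 17) = Mul(Mul(-6, Mul(9, Add(Mul(6, Add(-1, Mul(-20, -3))), 5))), 17) = Mul(Mul(-6, Mul(9, Add(Mul(6, Add(-1, 60)), 5))), 17) = Mul(Mul(-6, Mul(9, Add(Mul(6, 59), 5))), 17) = Mul(Mul(-6, Mul(9, Add(354, 5))), 17) = Mul(Mul(-6, Mul(9, 359)), 17) = Mul(Mul(-6, 3231), 17) = Mul(-19386, 17) = -329562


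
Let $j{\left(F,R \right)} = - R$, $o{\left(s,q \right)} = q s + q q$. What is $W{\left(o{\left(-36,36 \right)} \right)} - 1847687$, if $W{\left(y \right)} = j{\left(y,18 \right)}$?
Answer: $-1847705$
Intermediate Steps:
$o{\left(s,q \right)} = q^{2} + q s$ ($o{\left(s,q \right)} = q s + q^{2} = q^{2} + q s$)
$W{\left(y \right)} = -18$ ($W{\left(y \right)} = \left(-1\right) 18 = -18$)
$W{\left(o{\left(-36,36 \right)} \right)} - 1847687 = -18 - 1847687 = -1847705$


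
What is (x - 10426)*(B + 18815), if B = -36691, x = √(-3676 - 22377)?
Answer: 186375176 - 17876*I*√26053 ≈ 1.8638e+8 - 2.8854e+6*I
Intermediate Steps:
x = I*√26053 (x = √(-26053) = I*√26053 ≈ 161.41*I)
(x - 10426)*(B + 18815) = (I*√26053 - 10426)*(-36691 + 18815) = (-10426 + I*√26053)*(-17876) = 186375176 - 17876*I*√26053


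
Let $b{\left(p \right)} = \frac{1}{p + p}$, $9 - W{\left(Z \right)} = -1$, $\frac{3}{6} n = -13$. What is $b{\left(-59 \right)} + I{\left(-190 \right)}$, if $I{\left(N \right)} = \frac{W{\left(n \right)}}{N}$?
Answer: $- \frac{137}{2242} \approx -0.061106$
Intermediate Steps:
$n = -26$ ($n = 2 \left(-13\right) = -26$)
$W{\left(Z \right)} = 10$ ($W{\left(Z \right)} = 9 - -1 = 9 + 1 = 10$)
$I{\left(N \right)} = \frac{10}{N}$
$b{\left(p \right)} = \frac{1}{2 p}$
$b{\left(-59 \right)} + I{\left(-190 \right)} = \frac{1}{2 \left(-59\right)} + \frac{10}{-190} = \frac{1}{2} \left(- \frac{1}{59}\right) + 10 \left(- \frac{1}{190}\right) = - \frac{1}{118} - \frac{1}{19} = - \frac{137}{2242}$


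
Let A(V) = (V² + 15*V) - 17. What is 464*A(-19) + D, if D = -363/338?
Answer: 9252725/338 ≈ 27375.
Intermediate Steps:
D = -363/338 (D = -363*1/338 = -363/338 ≈ -1.0740)
A(V) = -17 + V² + 15*V
464*A(-19) + D = 464*(-17 + (-19)² + 15*(-19)) - 363/338 = 464*(-17 + 361 - 285) - 363/338 = 464*59 - 363/338 = 27376 - 363/338 = 9252725/338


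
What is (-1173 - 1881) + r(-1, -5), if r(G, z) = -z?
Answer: -3049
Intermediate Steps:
(-1173 - 1881) + r(-1, -5) = (-1173 - 1881) - 1*(-5) = -3054 + 5 = -3049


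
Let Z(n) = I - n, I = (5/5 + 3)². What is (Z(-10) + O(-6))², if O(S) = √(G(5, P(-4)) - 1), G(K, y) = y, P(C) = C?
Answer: (26 + I*√5)² ≈ 671.0 + 116.28*I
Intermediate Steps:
O(S) = I*√5 (O(S) = √(-4 - 1) = √(-5) = I*√5)
I = 16 (I = (5*(⅕) + 3)² = (1 + 3)² = 4² = 16)
Z(n) = 16 - n
(Z(-10) + O(-6))² = ((16 - 1*(-10)) + I*√5)² = ((16 + 10) + I*√5)² = (26 + I*√5)²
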